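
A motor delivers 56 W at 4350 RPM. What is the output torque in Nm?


omega = 4350 * 2*pi/60 = 455.5309 rad/s
tau = P / omega = 56 / 455.5309
= 0.1229 Nm


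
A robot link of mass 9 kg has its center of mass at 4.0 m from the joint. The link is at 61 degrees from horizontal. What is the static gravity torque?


tau = m*g*L*cos(angle)
= 9 * 9.81 * 4.0 * cos(61 deg)
= 9 * 9.81 * 4.0 * 0.4848
= 171.2154 Nm


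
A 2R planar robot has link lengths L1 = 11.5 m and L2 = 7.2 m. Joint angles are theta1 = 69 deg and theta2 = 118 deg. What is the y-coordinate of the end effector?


Convert angles to radians: theta1 = 1.2043, theta2 = 2.0595
y = L1*sin(theta1) + L2*sin(theta1+theta2)
y = 10.7362 + -0.8775
y = 9.8587


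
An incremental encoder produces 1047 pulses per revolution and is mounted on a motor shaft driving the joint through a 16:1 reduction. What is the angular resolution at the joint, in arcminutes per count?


counts per rev = 1047
effective counts at joint = 1047 * 16 = 16752
resolution = 360*60 / 16752
= 1.2894 arcmin/count


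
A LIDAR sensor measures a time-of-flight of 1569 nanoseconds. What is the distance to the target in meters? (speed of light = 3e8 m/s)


tof = 1569 ns = 1.569e-06 s
dist = c * tof / 2
= 3e8 * 1.569e-06 / 2
= 235.35 m


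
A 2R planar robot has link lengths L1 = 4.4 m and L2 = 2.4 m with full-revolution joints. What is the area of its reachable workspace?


r_max = L1 + L2 = 6.8 m
r_min = |L1 - L2| = 2.0 m
Area = pi*(r_max^2 - r_min^2)
= pi*(46.24 - 4.0)
= pi * 42.24
= 132.7009 m^2


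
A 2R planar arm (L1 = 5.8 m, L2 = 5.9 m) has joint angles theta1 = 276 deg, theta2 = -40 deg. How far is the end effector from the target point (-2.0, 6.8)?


End effector via forward kinematics:
x = L1*cos(t1) + L2*cos(t1+t2) = -2.693
y = L1*sin(t1) + L2*sin(t1+t2) = -10.6595
Distance to target:
d = sqrt((-2.0 - -2.693)^2 + (6.8 - -10.6595)^2)
= sqrt(0.4802 + 304.8358)
= 17.4733 m


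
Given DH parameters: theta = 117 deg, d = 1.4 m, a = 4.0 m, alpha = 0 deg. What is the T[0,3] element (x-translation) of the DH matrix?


T[0,3] = a * cos(theta)
= 4.0 * cos(117 deg)
= 4.0 * -0.454
= -1.816


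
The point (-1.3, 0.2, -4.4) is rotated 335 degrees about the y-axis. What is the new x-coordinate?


Rotation about y-axis: x' = x*cos(theta) + z*sin(theta)
= -1.3 * 0.9063 + -4.4 * -0.4226
= 0.6813


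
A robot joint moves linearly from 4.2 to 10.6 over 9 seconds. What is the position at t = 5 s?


s = t/T = 5/9 = 0.5556
p(t) = p0 + (pf-p0)*s
= 4.2 + (10.6 - 4.2) * 0.5556
= 7.7556


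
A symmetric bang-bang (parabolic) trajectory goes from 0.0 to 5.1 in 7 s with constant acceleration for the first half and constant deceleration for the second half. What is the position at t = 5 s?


Symmetric rest-to-rest: each phase covers (pf-p0)/2 in time T/2. 0.5*a*(T/2)^2 = (pf-p0)/2 => a = 4*(pf-p0)/T^2
a = 4*(5.1-0.0)/7^2 = 0.4163
t = 5 is in the deceleration phase (t > T/2).
p = pf - 0.5*a*(T-t)^2 = 5.1 - 0.5*0.4163*2^2
= 4.2673


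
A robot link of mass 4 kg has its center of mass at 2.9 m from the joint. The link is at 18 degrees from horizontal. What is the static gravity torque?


tau = m*g*L*cos(angle)
= 4 * 9.81 * 2.9 * cos(18 deg)
= 4 * 9.81 * 2.9 * 0.9511
= 108.2264 Nm


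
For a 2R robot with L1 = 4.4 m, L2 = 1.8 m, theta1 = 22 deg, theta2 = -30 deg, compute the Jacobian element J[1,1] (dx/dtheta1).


J[1,1] = -L1*sin(t1) - L2*sin(t1+t2)
= -4.4*sin(22) - 1.8*sin(-8)
= -1.3978


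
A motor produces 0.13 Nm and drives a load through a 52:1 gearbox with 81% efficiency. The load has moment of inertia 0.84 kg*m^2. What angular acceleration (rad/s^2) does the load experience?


tau_out = tau_motor * N * eta
= 0.13 * 52 * 0.81 = 5.4756 Nm
alpha = tau_out / I = 5.4756 / 0.84
= 6.5186 rad/s^2


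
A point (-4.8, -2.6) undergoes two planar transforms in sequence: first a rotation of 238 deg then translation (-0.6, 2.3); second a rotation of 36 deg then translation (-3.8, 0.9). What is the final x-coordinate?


After transform 1:
x1 = cos(238)*-4.8 - sin(238)*-2.6 + -0.6 = -0.2613
y1 = sin(238)*-4.8 + cos(238)*-2.6 + 2.3 = 7.7484
After transform 2:
x2 = cos(36)*-0.2613 - sin(36)*7.7484 + -3.8
= -8.5658


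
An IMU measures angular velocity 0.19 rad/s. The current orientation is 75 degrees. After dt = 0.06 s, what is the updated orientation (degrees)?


delta_theta = w * dt = 0.19 * 0.06 = 0.0114 rad
= 0.6532 deg
theta_new = 75 + 0.6532 = 75.6532 deg


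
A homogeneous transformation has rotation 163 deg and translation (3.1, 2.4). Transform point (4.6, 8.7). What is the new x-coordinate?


x' = cos(theta)*px - sin(theta)*py + tx
= -0.9563*4.6 - 0.2924*8.7 + 3.1
= -3.8426


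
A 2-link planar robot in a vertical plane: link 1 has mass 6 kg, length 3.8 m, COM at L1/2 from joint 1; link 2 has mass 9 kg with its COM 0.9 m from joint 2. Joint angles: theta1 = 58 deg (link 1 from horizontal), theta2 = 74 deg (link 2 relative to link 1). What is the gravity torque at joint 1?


Horizontal distance from joint 1 to link-1 COM:
  x_c1 = (L1/2)*cos(t1) = 1.9 * 0.5299 = 1.0068 m
Horizontal distance from joint 1 to link-2 COM:
  x_c2 = L1*cos(t1) + Lc2*cos(t1+t2)
       = 3.8*0.5299 + 0.9*-0.6691 = 1.4115 m
tau1 = m1*g*x_c1 + m2*g*x_c2
     = 6*9.81*1.0068 + 9*9.81*1.4115
     = 59.263 + 124.6192
     = 183.8822 Nm


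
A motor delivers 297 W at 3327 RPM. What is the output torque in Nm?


omega = 3327 * 2*pi/60 = 348.4026 rad/s
tau = P / omega = 297 / 348.4026
= 0.8525 Nm


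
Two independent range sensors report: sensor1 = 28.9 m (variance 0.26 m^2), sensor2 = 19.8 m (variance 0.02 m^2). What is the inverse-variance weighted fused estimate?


w1 = (1/var1) / (1/var1 + 1/var2)
   = 3.8462 / (3.8462 + 50.0) = 0.0714
w2 = 1 - w1 = 0.9286
fused = w1*s1 + w2*s2 = 2.0643 + 18.3857
= 20.45 m


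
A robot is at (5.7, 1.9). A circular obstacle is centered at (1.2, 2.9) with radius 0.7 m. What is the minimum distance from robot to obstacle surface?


center_dist = sqrt((5.7-1.2)^2 + (1.9-2.9)^2)
= sqrt(20.25 + 1.0)
= 4.6098
min_dist = center_dist - radius = 4.6098 - 0.7 = 3.9098 m


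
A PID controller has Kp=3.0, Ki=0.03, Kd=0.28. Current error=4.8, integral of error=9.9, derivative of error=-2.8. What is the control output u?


u = Kp*e + Ki*int(e) + Kd*de/dt
= 3.0*4.8 + 0.03*9.9 + 0.28*(-2.8)
= 14.4 + 0.297 + -0.784
= 13.913


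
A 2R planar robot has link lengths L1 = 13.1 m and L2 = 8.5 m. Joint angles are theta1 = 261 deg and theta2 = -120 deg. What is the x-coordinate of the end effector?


Convert angles to radians: theta1 = 4.5553, theta2 = -2.0944
x = L1*cos(theta1) + L2*cos(theta1+theta2)
x = -2.0493 + -6.6057
x = -8.655


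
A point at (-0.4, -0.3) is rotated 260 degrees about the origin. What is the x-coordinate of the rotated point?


x' = x*cos(theta) - y*sin(theta)
cos(260 deg) = -0.1736, sin(260 deg) = -0.9848
x' = -0.4 * -0.1736 - -0.3 * -0.9848
= 0.0695 - 0.2954
= -0.226


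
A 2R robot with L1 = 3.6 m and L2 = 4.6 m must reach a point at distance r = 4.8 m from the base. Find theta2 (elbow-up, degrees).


cos(theta2) = (r^2 - L1^2 - L2^2) / (2*L1*L2)
cos(theta2) = (23.04 - 12.96 - 21.16) / 33.12
cos(theta2) = -0.334541
theta2 = 109.5446 degrees


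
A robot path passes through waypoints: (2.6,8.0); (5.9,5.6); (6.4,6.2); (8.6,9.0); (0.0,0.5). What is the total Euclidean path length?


Segment lengths:
  seg1 = sqrt((3.3)^2 + (-2.4)^2) = 4.0804
  seg2 = sqrt((0.5)^2 + (0.6)^2) = 0.781
  seg3 = sqrt((2.2)^2 + (2.8)^2) = 3.5609
  seg4 = sqrt((-8.6)^2 + (-8.5)^2) = 12.0917
Total = 20.5141


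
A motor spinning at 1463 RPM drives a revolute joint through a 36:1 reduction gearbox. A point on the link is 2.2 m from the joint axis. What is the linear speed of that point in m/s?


omega_motor = 1463 * 2*pi/60 = 153.205 rad/s
omega_joint = omega_motor / 36 = 4.2557 rad/s
v = omega_joint * r = 4.2557 * 2.2
= 9.3625 m/s


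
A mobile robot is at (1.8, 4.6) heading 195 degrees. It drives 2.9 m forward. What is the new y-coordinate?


y_new = y0 + d*sin(theta)
= 4.6 + 2.9*sin(195)
= 4.6 + -0.7506
= 3.8494


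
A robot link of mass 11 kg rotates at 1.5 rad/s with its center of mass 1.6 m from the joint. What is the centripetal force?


F = m * omega^2 * r
= 11 * 1.5^2 * 1.6
= 11 * 2.25 * 1.6
= 39.6 N


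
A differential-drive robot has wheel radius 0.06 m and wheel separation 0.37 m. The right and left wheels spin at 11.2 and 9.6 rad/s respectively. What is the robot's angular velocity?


vR = r*wR = 0.06*11.2 = 0.672 m/s
vL = r*wL = 0.06*9.6 = 0.576 m/s
v = (vR+vL)/2 = 0.624 m/s
omega = (vR-vL)/L = 0.2595 rad/s
angular velocity = 0.2595 rad/s


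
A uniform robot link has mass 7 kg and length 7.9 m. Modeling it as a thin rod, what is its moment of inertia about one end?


I = (1/3) * m * L^2
= (1/3) * 7 * 7.9^2
= 0.333333 * 7 * 62.41
= 145.6233 kg*m^2


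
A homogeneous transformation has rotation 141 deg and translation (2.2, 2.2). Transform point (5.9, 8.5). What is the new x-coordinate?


x' = cos(theta)*px - sin(theta)*py + tx
= -0.7771*5.9 - 0.6293*8.5 + 2.2
= -7.7344


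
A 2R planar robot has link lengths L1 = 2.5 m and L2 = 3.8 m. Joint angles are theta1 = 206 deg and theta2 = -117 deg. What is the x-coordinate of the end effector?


Convert angles to radians: theta1 = 3.5954, theta2 = -2.042
x = L1*cos(theta1) + L2*cos(theta1+theta2)
x = -2.247 + 0.0663
x = -2.1807


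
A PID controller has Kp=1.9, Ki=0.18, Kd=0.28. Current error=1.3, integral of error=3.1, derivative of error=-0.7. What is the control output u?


u = Kp*e + Ki*int(e) + Kd*de/dt
= 1.9*1.3 + 0.18*3.1 + 0.28*(-0.7)
= 2.47 + 0.558 + -0.196
= 2.832


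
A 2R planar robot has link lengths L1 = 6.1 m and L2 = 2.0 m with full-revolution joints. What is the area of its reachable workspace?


r_max = L1 + L2 = 8.1 m
r_min = |L1 - L2| = 4.1 m
Area = pi*(r_max^2 - r_min^2)
= pi*(65.61 - 16.81)
= pi * 48.8
= 153.3097 m^2


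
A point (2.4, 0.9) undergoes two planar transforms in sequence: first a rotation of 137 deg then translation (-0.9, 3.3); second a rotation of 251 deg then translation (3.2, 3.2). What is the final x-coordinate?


After transform 1:
x1 = cos(137)*2.4 - sin(137)*0.9 + -0.9 = -3.269
y1 = sin(137)*2.4 + cos(137)*0.9 + 3.3 = 4.2786
After transform 2:
x2 = cos(251)*-3.269 - sin(251)*4.2786 + 3.2
= 8.3098


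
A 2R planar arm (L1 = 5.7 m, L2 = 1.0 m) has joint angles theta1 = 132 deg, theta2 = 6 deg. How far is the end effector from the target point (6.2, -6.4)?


End effector via forward kinematics:
x = L1*cos(t1) + L2*cos(t1+t2) = -4.5572
y = L1*sin(t1) + L2*sin(t1+t2) = 4.9051
Distance to target:
d = sqrt((6.2 - -4.5572)^2 + (-6.4 - 4.9051)^2)
= sqrt(115.7171 + 127.8043)
= 15.6052 m


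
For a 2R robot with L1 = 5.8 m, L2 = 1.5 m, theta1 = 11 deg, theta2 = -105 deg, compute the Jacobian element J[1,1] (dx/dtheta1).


J[1,1] = -L1*sin(t1) - L2*sin(t1+t2)
= -5.8*sin(11) - 1.5*sin(-94)
= 0.3897


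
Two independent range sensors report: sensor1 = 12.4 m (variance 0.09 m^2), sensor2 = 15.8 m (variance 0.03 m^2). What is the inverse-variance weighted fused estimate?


w1 = (1/var1) / (1/var1 + 1/var2)
   = 11.1111 / (11.1111 + 33.3333) = 0.25
w2 = 1 - w1 = 0.75
fused = w1*s1 + w2*s2 = 3.1 + 11.85
= 14.95 m


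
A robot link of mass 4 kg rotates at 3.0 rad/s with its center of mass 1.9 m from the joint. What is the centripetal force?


F = m * omega^2 * r
= 4 * 3.0^2 * 1.9
= 4 * 9.0 * 1.9
= 68.4 N


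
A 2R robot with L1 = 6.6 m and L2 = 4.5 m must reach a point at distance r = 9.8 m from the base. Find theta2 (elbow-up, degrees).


cos(theta2) = (r^2 - L1^2 - L2^2) / (2*L1*L2)
cos(theta2) = (96.04 - 43.56 - 20.25) / 59.4
cos(theta2) = 0.542593
theta2 = 57.1397 degrees


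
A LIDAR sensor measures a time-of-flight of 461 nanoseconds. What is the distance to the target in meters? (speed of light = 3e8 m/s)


tof = 461 ns = 4.61e-07 s
dist = c * tof / 2
= 3e8 * 4.61e-07 / 2
= 69.15 m


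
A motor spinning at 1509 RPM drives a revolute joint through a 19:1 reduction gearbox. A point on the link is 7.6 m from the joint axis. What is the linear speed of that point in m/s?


omega_motor = 1509 * 2*pi/60 = 158.0221 rad/s
omega_joint = omega_motor / 19 = 8.317 rad/s
v = omega_joint * r = 8.317 * 7.6
= 63.2088 m/s


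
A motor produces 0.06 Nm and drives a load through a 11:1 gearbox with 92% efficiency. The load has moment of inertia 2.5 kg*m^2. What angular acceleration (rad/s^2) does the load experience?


tau_out = tau_motor * N * eta
= 0.06 * 11 * 0.92 = 0.6072 Nm
alpha = tau_out / I = 0.6072 / 2.5
= 0.2429 rad/s^2


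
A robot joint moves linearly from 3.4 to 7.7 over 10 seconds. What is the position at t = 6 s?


s = t/T = 6/10 = 0.6
p(t) = p0 + (pf-p0)*s
= 3.4 + (7.7 - 3.4) * 0.6
= 5.98


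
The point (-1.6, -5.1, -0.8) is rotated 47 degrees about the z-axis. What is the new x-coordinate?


Rotation about z-axis: x' = x*cos(theta) - y*sin(theta)
= -1.6 * 0.682 - -5.1 * 0.7314
= 2.6387


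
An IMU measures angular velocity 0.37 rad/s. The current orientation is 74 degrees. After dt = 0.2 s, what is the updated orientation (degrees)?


delta_theta = w * dt = 0.37 * 0.2 = 0.074 rad
= 4.2399 deg
theta_new = 74 + 4.2399 = 78.2399 deg


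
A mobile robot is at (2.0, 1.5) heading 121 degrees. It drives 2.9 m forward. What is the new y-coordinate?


y_new = y0 + d*sin(theta)
= 1.5 + 2.9*sin(121)
= 1.5 + 2.4858
= 3.9858


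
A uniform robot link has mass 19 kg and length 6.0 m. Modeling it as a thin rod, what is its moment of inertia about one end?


I = (1/3) * m * L^2
= (1/3) * 19 * 6.0^2
= 0.333333 * 19 * 36.0
= 228.0 kg*m^2


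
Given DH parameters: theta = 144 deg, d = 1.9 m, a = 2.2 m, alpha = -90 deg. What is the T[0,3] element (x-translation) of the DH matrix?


T[0,3] = a * cos(theta)
= 2.2 * cos(144 deg)
= 2.2 * -0.809
= -1.7798


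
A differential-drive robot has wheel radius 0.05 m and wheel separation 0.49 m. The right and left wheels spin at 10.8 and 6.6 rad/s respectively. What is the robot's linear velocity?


vR = r*wR = 0.05*10.8 = 0.54 m/s
vL = r*wL = 0.05*6.6 = 0.33 m/s
v = (vR+vL)/2 = 0.435 m/s
omega = (vR-vL)/L = 0.4286 rad/s
linear velocity = 0.435 m/s


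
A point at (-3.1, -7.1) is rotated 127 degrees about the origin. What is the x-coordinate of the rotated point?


x' = x*cos(theta) - y*sin(theta)
cos(127 deg) = -0.6018, sin(127 deg) = 0.7986
x' = -3.1 * -0.6018 - -7.1 * 0.7986
= 1.8656 - -5.6703
= 7.5359


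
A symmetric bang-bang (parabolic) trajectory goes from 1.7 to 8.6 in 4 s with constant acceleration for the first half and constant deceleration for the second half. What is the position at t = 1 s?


Symmetric rest-to-rest: each phase covers (pf-p0)/2 in time T/2. 0.5*a*(T/2)^2 = (pf-p0)/2 => a = 4*(pf-p0)/T^2
a = 4*(8.6-1.7)/4^2 = 1.725
t = 1 is in the acceleration phase (t <= T/2).
p = p0 + 0.5*a*t^2 = 1.7 + 0.5*1.725*1^2
= 2.5625


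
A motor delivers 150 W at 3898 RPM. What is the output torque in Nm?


omega = 3898 * 2*pi/60 = 408.1976 rad/s
tau = P / omega = 150 / 408.1976
= 0.3675 Nm


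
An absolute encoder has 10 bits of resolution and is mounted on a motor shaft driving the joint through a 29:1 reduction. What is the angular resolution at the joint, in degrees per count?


counts = 2^10 = 1024
effective counts at joint = 1024 * 29 = 29696
resolution = 360 / 29696
= 0.0121 deg/count


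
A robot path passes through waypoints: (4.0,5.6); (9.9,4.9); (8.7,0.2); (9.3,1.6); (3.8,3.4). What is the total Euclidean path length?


Segment lengths:
  seg1 = sqrt((5.9)^2 + (-0.7)^2) = 5.9414
  seg2 = sqrt((-1.2)^2 + (-4.7)^2) = 4.8508
  seg3 = sqrt((0.6)^2 + (1.4)^2) = 1.5232
  seg4 = sqrt((-5.5)^2 + (1.8)^2) = 5.7871
Total = 18.1024


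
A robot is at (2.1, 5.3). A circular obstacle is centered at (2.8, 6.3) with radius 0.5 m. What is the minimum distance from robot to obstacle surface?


center_dist = sqrt((2.1-2.8)^2 + (5.3-6.3)^2)
= sqrt(0.49 + 1.0)
= 1.2207
min_dist = center_dist - radius = 1.2207 - 0.5 = 0.7207 m


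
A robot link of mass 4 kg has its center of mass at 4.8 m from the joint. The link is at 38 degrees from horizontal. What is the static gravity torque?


tau = m*g*L*cos(angle)
= 4 * 9.81 * 4.8 * cos(38 deg)
= 4 * 9.81 * 4.8 * 0.788
= 148.4234 Nm


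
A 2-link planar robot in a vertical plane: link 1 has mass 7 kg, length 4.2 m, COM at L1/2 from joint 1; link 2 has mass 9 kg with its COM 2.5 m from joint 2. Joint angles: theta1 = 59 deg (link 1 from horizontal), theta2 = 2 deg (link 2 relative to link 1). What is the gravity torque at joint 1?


Horizontal distance from joint 1 to link-1 COM:
  x_c1 = (L1/2)*cos(t1) = 2.1 * 0.515 = 1.0816 m
Horizontal distance from joint 1 to link-2 COM:
  x_c2 = L1*cos(t1) + Lc2*cos(t1+t2)
       = 4.2*0.515 + 2.5*0.4848 = 3.3752 m
tau1 = m1*g*x_c1 + m2*g*x_c2
     = 7*9.81*1.0816 + 9*9.81*3.3752
     = 74.2721 + 297.995
     = 372.2671 Nm


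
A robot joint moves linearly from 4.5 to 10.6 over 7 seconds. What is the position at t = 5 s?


s = t/T = 5/7 = 0.7143
p(t) = p0 + (pf-p0)*s
= 4.5 + (10.6 - 4.5) * 0.7143
= 8.8571


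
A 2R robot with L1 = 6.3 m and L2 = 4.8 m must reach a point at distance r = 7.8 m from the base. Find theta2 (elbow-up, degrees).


cos(theta2) = (r^2 - L1^2 - L2^2) / (2*L1*L2)
cos(theta2) = (60.84 - 39.69 - 23.04) / 60.48
cos(theta2) = -0.03125
theta2 = 91.7908 degrees


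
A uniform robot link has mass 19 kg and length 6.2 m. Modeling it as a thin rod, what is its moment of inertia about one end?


I = (1/3) * m * L^2
= (1/3) * 19 * 6.2^2
= 0.333333 * 19 * 38.44
= 243.4533 kg*m^2


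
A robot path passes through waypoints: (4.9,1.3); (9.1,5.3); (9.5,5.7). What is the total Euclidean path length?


Segment lengths:
  seg1 = sqrt((4.2)^2 + (4.0)^2) = 5.8
  seg2 = sqrt((0.4)^2 + (0.4)^2) = 0.5657
Total = 6.3657


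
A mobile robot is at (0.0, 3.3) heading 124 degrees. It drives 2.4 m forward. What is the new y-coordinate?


y_new = y0 + d*sin(theta)
= 3.3 + 2.4*sin(124)
= 3.3 + 1.9897
= 5.2897


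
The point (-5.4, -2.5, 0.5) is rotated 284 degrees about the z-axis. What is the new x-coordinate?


Rotation about z-axis: x' = x*cos(theta) - y*sin(theta)
= -5.4 * 0.2419 - -2.5 * -0.9703
= -3.7321


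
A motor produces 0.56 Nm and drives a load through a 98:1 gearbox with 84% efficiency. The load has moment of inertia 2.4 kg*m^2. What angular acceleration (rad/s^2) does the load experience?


tau_out = tau_motor * N * eta
= 0.56 * 98 * 0.84 = 46.0992 Nm
alpha = tau_out / I = 46.0992 / 2.4
= 19.208 rad/s^2


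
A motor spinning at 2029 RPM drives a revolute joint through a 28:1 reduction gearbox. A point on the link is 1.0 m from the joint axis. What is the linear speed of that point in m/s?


omega_motor = 2029 * 2*pi/60 = 212.4764 rad/s
omega_joint = omega_motor / 28 = 7.5884 rad/s
v = omega_joint * r = 7.5884 * 1.0
= 7.5884 m/s


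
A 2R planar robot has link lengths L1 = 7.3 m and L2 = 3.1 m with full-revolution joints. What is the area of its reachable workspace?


r_max = L1 + L2 = 10.4 m
r_min = |L1 - L2| = 4.2 m
Area = pi*(r_max^2 - r_min^2)
= pi*(108.16 - 17.64)
= pi * 90.52
= 284.377 m^2


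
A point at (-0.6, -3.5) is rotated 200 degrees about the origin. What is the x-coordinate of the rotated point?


x' = x*cos(theta) - y*sin(theta)
cos(200 deg) = -0.9397, sin(200 deg) = -0.342
x' = -0.6 * -0.9397 - -3.5 * -0.342
= 0.5638 - 1.1971
= -0.6333


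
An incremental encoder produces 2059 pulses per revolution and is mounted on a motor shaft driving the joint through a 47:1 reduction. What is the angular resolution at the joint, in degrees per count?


counts per rev = 2059
effective counts at joint = 2059 * 47 = 96773
resolution = 360 / 96773
= 0.0037 deg/count


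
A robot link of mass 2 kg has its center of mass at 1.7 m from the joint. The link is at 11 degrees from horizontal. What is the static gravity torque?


tau = m*g*L*cos(angle)
= 2 * 9.81 * 1.7 * cos(11 deg)
= 2 * 9.81 * 1.7 * 0.9816
= 32.7412 Nm


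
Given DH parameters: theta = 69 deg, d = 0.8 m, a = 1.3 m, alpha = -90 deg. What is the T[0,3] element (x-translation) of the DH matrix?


T[0,3] = a * cos(theta)
= 1.3 * cos(69 deg)
= 1.3 * 0.3584
= 0.4659


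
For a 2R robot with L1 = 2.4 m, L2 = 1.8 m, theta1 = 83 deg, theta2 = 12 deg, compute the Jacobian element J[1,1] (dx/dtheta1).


J[1,1] = -L1*sin(t1) - L2*sin(t1+t2)
= -2.4*sin(83) - 1.8*sin(95)
= -4.1753


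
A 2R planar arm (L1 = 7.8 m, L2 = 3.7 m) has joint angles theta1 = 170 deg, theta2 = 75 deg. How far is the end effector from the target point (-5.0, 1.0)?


End effector via forward kinematics:
x = L1*cos(t1) + L2*cos(t1+t2) = -9.2452
y = L1*sin(t1) + L2*sin(t1+t2) = -1.9989
Distance to target:
d = sqrt((-5.0 - -9.2452)^2 + (1.0 - -1.9989)^2)
= sqrt(18.0216 + 8.9933)
= 5.1976 m


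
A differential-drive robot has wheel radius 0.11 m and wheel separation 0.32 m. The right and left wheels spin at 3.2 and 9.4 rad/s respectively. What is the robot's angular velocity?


vR = r*wR = 0.11*3.2 = 0.352 m/s
vL = r*wL = 0.11*9.4 = 1.034 m/s
v = (vR+vL)/2 = 0.693 m/s
omega = (vR-vL)/L = -2.1312 rad/s
angular velocity = -2.1312 rad/s


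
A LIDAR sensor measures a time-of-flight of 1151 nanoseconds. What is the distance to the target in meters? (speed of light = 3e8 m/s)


tof = 1151 ns = 1.151e-06 s
dist = c * tof / 2
= 3e8 * 1.151e-06 / 2
= 172.65 m


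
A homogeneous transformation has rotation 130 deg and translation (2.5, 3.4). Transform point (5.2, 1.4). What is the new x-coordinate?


x' = cos(theta)*px - sin(theta)*py + tx
= -0.6428*5.2 - 0.766*1.4 + 2.5
= -1.915


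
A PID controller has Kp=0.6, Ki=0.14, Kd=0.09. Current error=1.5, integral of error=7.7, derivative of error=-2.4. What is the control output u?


u = Kp*e + Ki*int(e) + Kd*de/dt
= 0.6*1.5 + 0.14*7.7 + 0.09*(-2.4)
= 0.9 + 1.078 + -0.216
= 1.762


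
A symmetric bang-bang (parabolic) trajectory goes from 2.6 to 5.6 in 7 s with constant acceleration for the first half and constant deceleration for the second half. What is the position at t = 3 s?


Symmetric rest-to-rest: each phase covers (pf-p0)/2 in time T/2. 0.5*a*(T/2)^2 = (pf-p0)/2 => a = 4*(pf-p0)/T^2
a = 4*(5.6-2.6)/7^2 = 0.2449
t = 3 is in the acceleration phase (t <= T/2).
p = p0 + 0.5*a*t^2 = 2.6 + 0.5*0.2449*3^2
= 3.702


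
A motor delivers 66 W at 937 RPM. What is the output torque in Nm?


omega = 937 * 2*pi/60 = 98.1224 rad/s
tau = P / omega = 66 / 98.1224
= 0.6726 Nm


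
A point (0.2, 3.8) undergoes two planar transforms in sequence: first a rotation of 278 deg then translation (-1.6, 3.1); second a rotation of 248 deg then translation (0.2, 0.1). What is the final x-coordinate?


After transform 1:
x1 = cos(278)*0.2 - sin(278)*3.8 + -1.6 = 2.1909
y1 = sin(278)*0.2 + cos(278)*3.8 + 3.1 = 3.4308
After transform 2:
x2 = cos(248)*2.1909 - sin(248)*3.4308 + 0.2
= 2.5603


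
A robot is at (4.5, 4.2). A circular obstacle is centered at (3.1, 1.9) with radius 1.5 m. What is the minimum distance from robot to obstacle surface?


center_dist = sqrt((4.5-3.1)^2 + (4.2-1.9)^2)
= sqrt(1.96 + 5.29)
= 2.6926
min_dist = center_dist - radius = 2.6926 - 1.5 = 1.1926 m


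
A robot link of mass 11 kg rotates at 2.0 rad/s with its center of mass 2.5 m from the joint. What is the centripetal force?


F = m * omega^2 * r
= 11 * 2.0^2 * 2.5
= 11 * 4.0 * 2.5
= 110.0 N


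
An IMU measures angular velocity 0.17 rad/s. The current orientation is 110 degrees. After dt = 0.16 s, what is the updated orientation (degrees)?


delta_theta = w * dt = 0.17 * 0.16 = 0.0272 rad
= 1.5584 deg
theta_new = 110 + 1.5584 = 111.5584 deg


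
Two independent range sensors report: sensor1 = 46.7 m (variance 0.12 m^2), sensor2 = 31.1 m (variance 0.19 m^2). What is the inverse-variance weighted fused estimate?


w1 = (1/var1) / (1/var1 + 1/var2)
   = 8.3333 / (8.3333 + 5.2632) = 0.6129
w2 = 1 - w1 = 0.3871
fused = w1*s1 + w2*s2 = 28.6226 + 12.0387
= 40.6613 m


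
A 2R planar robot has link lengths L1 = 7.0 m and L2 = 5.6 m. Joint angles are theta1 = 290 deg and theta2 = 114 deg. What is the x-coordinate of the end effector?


Convert angles to radians: theta1 = 5.0615, theta2 = 1.9897
x = L1*cos(theta1) + L2*cos(theta1+theta2)
x = 2.3941 + 4.0283
x = 6.4224


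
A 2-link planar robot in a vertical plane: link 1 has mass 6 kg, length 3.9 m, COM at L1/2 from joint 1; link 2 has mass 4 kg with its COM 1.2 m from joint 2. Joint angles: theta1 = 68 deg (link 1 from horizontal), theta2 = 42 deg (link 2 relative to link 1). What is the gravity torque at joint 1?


Horizontal distance from joint 1 to link-1 COM:
  x_c1 = (L1/2)*cos(t1) = 1.95 * 0.3746 = 0.7305 m
Horizontal distance from joint 1 to link-2 COM:
  x_c2 = L1*cos(t1) + Lc2*cos(t1+t2)
       = 3.9*0.3746 + 1.2*-0.342 = 1.0505 m
tau1 = m1*g*x_c1 + m2*g*x_c2
     = 6*9.81*0.7305 + 4*9.81*1.0505
     = 42.9962 + 41.2233
     = 84.2195 Nm


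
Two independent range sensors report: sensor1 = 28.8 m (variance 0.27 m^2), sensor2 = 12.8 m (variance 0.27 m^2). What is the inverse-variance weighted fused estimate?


w1 = (1/var1) / (1/var1 + 1/var2)
   = 3.7037 / (3.7037 + 3.7037) = 0.5
w2 = 1 - w1 = 0.5
fused = w1*s1 + w2*s2 = 14.4 + 6.4
= 20.8 m


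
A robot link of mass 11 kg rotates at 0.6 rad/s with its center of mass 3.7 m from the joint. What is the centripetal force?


F = m * omega^2 * r
= 11 * 0.6^2 * 3.7
= 11 * 0.36 * 3.7
= 14.652 N


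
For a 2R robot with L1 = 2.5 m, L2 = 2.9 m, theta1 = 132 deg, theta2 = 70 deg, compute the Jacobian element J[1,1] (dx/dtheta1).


J[1,1] = -L1*sin(t1) - L2*sin(t1+t2)
= -2.5*sin(132) - 2.9*sin(202)
= -0.7715


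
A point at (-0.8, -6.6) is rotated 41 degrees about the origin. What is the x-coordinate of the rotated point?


x' = x*cos(theta) - y*sin(theta)
cos(41 deg) = 0.7547, sin(41 deg) = 0.6561
x' = -0.8 * 0.7547 - -6.6 * 0.6561
= -0.6038 - -4.33
= 3.7262


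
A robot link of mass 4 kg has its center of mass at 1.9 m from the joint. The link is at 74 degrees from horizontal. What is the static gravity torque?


tau = m*g*L*cos(angle)
= 4 * 9.81 * 1.9 * cos(74 deg)
= 4 * 9.81 * 1.9 * 0.2756
= 20.5504 Nm


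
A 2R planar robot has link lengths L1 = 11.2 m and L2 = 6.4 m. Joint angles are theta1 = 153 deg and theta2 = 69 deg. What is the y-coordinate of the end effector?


Convert angles to radians: theta1 = 2.6704, theta2 = 1.2043
y = L1*sin(theta1) + L2*sin(theta1+theta2)
y = 5.0847 + -4.2824
y = 0.8023


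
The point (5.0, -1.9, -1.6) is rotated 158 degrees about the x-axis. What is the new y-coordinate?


Rotation about x-axis: y' = y*cos(theta) - z*sin(theta)
= -1.9 * -0.9272 - -1.6 * 0.3746
= 2.361


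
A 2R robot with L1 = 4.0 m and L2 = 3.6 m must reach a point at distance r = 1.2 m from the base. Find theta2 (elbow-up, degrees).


cos(theta2) = (r^2 - L1^2 - L2^2) / (2*L1*L2)
cos(theta2) = (1.44 - 16.0 - 12.96) / 28.8
cos(theta2) = -0.955556
theta2 = 162.8538 degrees


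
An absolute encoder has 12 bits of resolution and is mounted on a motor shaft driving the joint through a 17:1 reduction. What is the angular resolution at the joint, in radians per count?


counts = 2^12 = 4096
effective counts at joint = 4096 * 17 = 69632
resolution = 2*pi / 69632
= 9.0234e-05 rad/count


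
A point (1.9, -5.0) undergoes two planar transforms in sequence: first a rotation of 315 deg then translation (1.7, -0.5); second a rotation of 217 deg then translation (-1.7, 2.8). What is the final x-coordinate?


After transform 1:
x1 = cos(315)*1.9 - sin(315)*-5.0 + 1.7 = -0.492
y1 = sin(315)*1.9 + cos(315)*-5.0 + -0.5 = -5.379
After transform 2:
x2 = cos(217)*-0.492 - sin(217)*-5.379 + -1.7
= -4.5442


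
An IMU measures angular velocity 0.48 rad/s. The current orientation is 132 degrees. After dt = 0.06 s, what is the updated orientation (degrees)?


delta_theta = w * dt = 0.48 * 0.06 = 0.0288 rad
= 1.6501 deg
theta_new = 132 + 1.6501 = 133.6501 deg


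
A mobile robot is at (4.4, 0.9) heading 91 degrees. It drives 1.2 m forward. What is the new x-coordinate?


x_new = x0 + d*cos(theta)
= 4.4 + 1.2*cos(91)
= 4.4 + -0.0209
= 4.3791


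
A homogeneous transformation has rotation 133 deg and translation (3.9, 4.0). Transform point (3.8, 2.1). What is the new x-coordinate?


x' = cos(theta)*px - sin(theta)*py + tx
= -0.682*3.8 - 0.7314*2.1 + 3.9
= -0.2274


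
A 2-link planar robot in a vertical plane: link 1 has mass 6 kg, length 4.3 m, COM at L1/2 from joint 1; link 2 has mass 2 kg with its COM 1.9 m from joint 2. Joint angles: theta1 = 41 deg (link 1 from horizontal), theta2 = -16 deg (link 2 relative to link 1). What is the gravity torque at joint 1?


Horizontal distance from joint 1 to link-1 COM:
  x_c1 = (L1/2)*cos(t1) = 2.15 * 0.7547 = 1.6226 m
Horizontal distance from joint 1 to link-2 COM:
  x_c2 = L1*cos(t1) + Lc2*cos(t1+t2)
       = 4.3*0.7547 + 1.9*0.9063 = 4.9672 m
tau1 = m1*g*x_c1 + m2*g*x_c2
     = 6*9.81*1.6226 + 2*9.81*4.9672
     = 95.5077 + 97.4572
     = 192.9649 Nm


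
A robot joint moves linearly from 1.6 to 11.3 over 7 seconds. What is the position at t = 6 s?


s = t/T = 6/7 = 0.8571
p(t) = p0 + (pf-p0)*s
= 1.6 + (11.3 - 1.6) * 0.8571
= 9.9143


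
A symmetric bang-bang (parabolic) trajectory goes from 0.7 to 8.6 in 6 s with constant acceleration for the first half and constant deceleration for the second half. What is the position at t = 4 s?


Symmetric rest-to-rest: each phase covers (pf-p0)/2 in time T/2. 0.5*a*(T/2)^2 = (pf-p0)/2 => a = 4*(pf-p0)/T^2
a = 4*(8.6-0.7)/6^2 = 0.8778
t = 4 is in the deceleration phase (t > T/2).
p = pf - 0.5*a*(T-t)^2 = 8.6 - 0.5*0.8778*2^2
= 6.8444


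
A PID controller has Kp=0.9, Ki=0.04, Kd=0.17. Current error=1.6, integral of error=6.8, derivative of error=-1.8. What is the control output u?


u = Kp*e + Ki*int(e) + Kd*de/dt
= 0.9*1.6 + 0.04*6.8 + 0.17*(-1.8)
= 1.44 + 0.272 + -0.306
= 1.406


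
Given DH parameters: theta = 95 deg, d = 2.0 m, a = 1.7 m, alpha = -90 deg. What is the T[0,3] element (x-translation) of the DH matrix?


T[0,3] = a * cos(theta)
= 1.7 * cos(95 deg)
= 1.7 * -0.0872
= -0.1482


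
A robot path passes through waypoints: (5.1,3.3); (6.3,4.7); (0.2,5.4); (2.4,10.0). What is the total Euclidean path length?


Segment lengths:
  seg1 = sqrt((1.2)^2 + (1.4)^2) = 1.8439
  seg2 = sqrt((-6.1)^2 + (0.7)^2) = 6.14
  seg3 = sqrt((2.2)^2 + (4.6)^2) = 5.099
Total = 13.083


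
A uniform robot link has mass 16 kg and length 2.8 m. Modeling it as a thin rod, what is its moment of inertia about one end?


I = (1/3) * m * L^2
= (1/3) * 16 * 2.8^2
= 0.333333 * 16 * 7.84
= 41.8133 kg*m^2


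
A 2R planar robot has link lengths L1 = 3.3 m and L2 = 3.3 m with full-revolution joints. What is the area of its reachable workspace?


r_max = L1 + L2 = 6.6 m
r_min = |L1 - L2| = 0.0 m
Area = pi*(r_max^2 - r_min^2)
= pi*(43.56 - 0.0)
= pi * 43.56
= 136.8478 m^2


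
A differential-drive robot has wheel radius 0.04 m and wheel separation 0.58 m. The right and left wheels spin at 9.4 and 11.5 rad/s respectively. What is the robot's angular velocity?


vR = r*wR = 0.04*9.4 = 0.376 m/s
vL = r*wL = 0.04*11.5 = 0.46 m/s
v = (vR+vL)/2 = 0.418 m/s
omega = (vR-vL)/L = -0.1448 rad/s
angular velocity = -0.1448 rad/s


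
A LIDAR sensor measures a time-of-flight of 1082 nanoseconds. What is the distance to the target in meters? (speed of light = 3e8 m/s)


tof = 1082 ns = 1.082e-06 s
dist = c * tof / 2
= 3e8 * 1.082e-06 / 2
= 162.3 m


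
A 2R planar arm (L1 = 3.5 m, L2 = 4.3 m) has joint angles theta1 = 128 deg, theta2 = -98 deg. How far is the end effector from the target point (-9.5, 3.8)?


End effector via forward kinematics:
x = L1*cos(t1) + L2*cos(t1+t2) = 1.5691
y = L1*sin(t1) + L2*sin(t1+t2) = 4.908
Distance to target:
d = sqrt((-9.5 - 1.5691)^2 + (3.8 - 4.908)^2)
= sqrt(122.5248 + 1.2277)
= 11.1244 m


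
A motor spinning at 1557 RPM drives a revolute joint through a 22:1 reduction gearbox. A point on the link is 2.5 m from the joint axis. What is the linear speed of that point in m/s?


omega_motor = 1557 * 2*pi/60 = 163.0487 rad/s
omega_joint = omega_motor / 22 = 7.4113 rad/s
v = omega_joint * r = 7.4113 * 2.5
= 18.5283 m/s


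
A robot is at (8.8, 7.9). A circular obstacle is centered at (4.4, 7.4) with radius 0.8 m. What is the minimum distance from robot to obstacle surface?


center_dist = sqrt((8.8-4.4)^2 + (7.9-7.4)^2)
= sqrt(19.36 + 0.25)
= 4.4283
min_dist = center_dist - radius = 4.4283 - 0.8 = 3.6283 m


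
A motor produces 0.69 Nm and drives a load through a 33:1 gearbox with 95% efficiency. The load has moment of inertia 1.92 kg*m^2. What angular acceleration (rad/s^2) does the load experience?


tau_out = tau_motor * N * eta
= 0.69 * 33 * 0.95 = 21.6315 Nm
alpha = tau_out / I = 21.6315 / 1.92
= 11.2664 rad/s^2


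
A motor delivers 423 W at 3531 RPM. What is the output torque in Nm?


omega = 3531 * 2*pi/60 = 369.7655 rad/s
tau = P / omega = 423 / 369.7655
= 1.144 Nm


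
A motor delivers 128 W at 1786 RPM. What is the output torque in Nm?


omega = 1786 * 2*pi/60 = 187.0295 rad/s
tau = P / omega = 128 / 187.0295
= 0.6844 Nm


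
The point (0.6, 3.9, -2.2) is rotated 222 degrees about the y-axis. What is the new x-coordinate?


Rotation about y-axis: x' = x*cos(theta) + z*sin(theta)
= 0.6 * -0.7431 + -2.2 * -0.6691
= 1.0262


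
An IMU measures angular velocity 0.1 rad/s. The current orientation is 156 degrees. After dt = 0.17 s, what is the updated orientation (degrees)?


delta_theta = w * dt = 0.1 * 0.17 = 0.017 rad
= 0.974 deg
theta_new = 156 + 0.974 = 156.974 deg


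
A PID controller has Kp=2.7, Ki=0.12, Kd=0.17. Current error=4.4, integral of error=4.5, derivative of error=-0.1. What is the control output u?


u = Kp*e + Ki*int(e) + Kd*de/dt
= 2.7*4.4 + 0.12*4.5 + 0.17*(-0.1)
= 11.88 + 0.54 + -0.017
= 12.403


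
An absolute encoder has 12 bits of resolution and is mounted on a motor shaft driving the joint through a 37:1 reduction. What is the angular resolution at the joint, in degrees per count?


counts = 2^12 = 4096
effective counts at joint = 4096 * 37 = 151552
resolution = 360 / 151552
= 0.0024 deg/count


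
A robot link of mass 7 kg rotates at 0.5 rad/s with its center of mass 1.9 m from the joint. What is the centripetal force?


F = m * omega^2 * r
= 7 * 0.5^2 * 1.9
= 7 * 0.25 * 1.9
= 3.325 N


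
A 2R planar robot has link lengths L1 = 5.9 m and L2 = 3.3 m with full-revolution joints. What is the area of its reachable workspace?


r_max = L1 + L2 = 9.2 m
r_min = |L1 - L2| = 2.6 m
Area = pi*(r_max^2 - r_min^2)
= pi*(84.64 - 6.76)
= pi * 77.88
= 244.6672 m^2


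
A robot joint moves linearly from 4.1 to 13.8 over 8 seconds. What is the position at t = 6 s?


s = t/T = 6/8 = 0.75
p(t) = p0 + (pf-p0)*s
= 4.1 + (13.8 - 4.1) * 0.75
= 11.375


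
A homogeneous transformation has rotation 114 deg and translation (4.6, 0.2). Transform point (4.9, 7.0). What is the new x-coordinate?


x' = cos(theta)*px - sin(theta)*py + tx
= -0.4067*4.9 - 0.9135*7.0 + 4.6
= -3.7878


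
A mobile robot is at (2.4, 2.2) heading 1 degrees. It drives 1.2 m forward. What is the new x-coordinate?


x_new = x0 + d*cos(theta)
= 2.4 + 1.2*cos(1)
= 2.4 + 1.1998
= 3.5998


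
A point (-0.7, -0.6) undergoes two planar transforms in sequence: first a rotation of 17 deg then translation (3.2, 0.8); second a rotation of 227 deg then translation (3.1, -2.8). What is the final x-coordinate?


After transform 1:
x1 = cos(17)*-0.7 - sin(17)*-0.6 + 3.2 = 2.706
y1 = sin(17)*-0.7 + cos(17)*-0.6 + 0.8 = 0.0216
After transform 2:
x2 = cos(227)*2.706 - sin(227)*0.0216 + 3.1
= 1.2703


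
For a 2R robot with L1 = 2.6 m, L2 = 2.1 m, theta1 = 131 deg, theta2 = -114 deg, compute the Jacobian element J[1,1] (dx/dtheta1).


J[1,1] = -L1*sin(t1) - L2*sin(t1+t2)
= -2.6*sin(131) - 2.1*sin(17)
= -2.5762


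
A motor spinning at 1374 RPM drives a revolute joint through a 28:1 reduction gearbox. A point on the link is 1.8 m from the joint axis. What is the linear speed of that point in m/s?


omega_motor = 1374 * 2*pi/60 = 143.8849 rad/s
omega_joint = omega_motor / 28 = 5.1387 rad/s
v = omega_joint * r = 5.1387 * 1.8
= 9.2497 m/s


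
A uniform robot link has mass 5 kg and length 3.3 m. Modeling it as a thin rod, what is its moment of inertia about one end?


I = (1/3) * m * L^2
= (1/3) * 5 * 3.3^2
= 0.333333 * 5 * 10.89
= 18.15 kg*m^2


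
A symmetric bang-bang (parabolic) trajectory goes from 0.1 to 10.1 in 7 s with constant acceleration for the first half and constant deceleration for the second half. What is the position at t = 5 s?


Symmetric rest-to-rest: each phase covers (pf-p0)/2 in time T/2. 0.5*a*(T/2)^2 = (pf-p0)/2 => a = 4*(pf-p0)/T^2
a = 4*(10.1-0.1)/7^2 = 0.8163
t = 5 is in the deceleration phase (t > T/2).
p = pf - 0.5*a*(T-t)^2 = 10.1 - 0.5*0.8163*2^2
= 8.4673


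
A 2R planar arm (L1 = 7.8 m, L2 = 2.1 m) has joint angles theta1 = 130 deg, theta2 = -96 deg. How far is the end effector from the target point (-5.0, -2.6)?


End effector via forward kinematics:
x = L1*cos(t1) + L2*cos(t1+t2) = -3.2728
y = L1*sin(t1) + L2*sin(t1+t2) = 7.1495
Distance to target:
d = sqrt((-5.0 - -3.2728)^2 + (-2.6 - 7.1495)^2)
= sqrt(2.9833 + 95.0518)
= 9.9013 m


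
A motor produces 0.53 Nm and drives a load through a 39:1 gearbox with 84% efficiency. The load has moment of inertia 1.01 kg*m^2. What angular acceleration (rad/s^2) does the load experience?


tau_out = tau_motor * N * eta
= 0.53 * 39 * 0.84 = 17.3628 Nm
alpha = tau_out / I = 17.3628 / 1.01
= 17.1909 rad/s^2


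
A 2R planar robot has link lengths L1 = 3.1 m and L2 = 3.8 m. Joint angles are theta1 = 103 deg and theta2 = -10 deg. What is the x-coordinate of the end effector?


Convert angles to radians: theta1 = 1.7977, theta2 = -0.1745
x = L1*cos(theta1) + L2*cos(theta1+theta2)
x = -0.6973 + -0.1989
x = -0.8962


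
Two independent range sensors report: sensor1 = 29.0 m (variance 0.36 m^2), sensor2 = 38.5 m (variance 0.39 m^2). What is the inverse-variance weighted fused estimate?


w1 = (1/var1) / (1/var1 + 1/var2)
   = 2.7778 / (2.7778 + 2.5641) = 0.52
w2 = 1 - w1 = 0.48
fused = w1*s1 + w2*s2 = 15.08 + 18.48
= 33.56 m


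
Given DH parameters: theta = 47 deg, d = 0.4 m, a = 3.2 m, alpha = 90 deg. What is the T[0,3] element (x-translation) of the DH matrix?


T[0,3] = a * cos(theta)
= 3.2 * cos(47 deg)
= 3.2 * 0.682
= 2.1824


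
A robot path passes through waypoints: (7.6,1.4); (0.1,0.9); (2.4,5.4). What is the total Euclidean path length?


Segment lengths:
  seg1 = sqrt((-7.5)^2 + (-0.5)^2) = 7.5166
  seg2 = sqrt((2.3)^2 + (4.5)^2) = 5.0537
Total = 12.5704


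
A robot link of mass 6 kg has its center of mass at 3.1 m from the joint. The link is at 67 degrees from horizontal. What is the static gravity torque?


tau = m*g*L*cos(angle)
= 6 * 9.81 * 3.1 * cos(67 deg)
= 6 * 9.81 * 3.1 * 0.3907
= 71.2951 Nm


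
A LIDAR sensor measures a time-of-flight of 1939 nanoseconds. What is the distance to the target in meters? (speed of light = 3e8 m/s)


tof = 1939 ns = 1.939e-06 s
dist = c * tof / 2
= 3e8 * 1.939e-06 / 2
= 290.85 m


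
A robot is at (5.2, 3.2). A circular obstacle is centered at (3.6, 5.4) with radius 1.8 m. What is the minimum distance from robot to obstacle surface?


center_dist = sqrt((5.2-3.6)^2 + (3.2-5.4)^2)
= sqrt(2.56 + 4.84)
= 2.7203
min_dist = center_dist - radius = 2.7203 - 1.8 = 0.9203 m


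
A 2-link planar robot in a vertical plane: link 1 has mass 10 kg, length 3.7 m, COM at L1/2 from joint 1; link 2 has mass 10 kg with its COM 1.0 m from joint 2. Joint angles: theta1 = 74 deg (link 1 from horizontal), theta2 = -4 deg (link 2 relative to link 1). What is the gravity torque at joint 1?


Horizontal distance from joint 1 to link-1 COM:
  x_c1 = (L1/2)*cos(t1) = 1.85 * 0.2756 = 0.5099 m
Horizontal distance from joint 1 to link-2 COM:
  x_c2 = L1*cos(t1) + Lc2*cos(t1+t2)
       = 3.7*0.2756 + 1.0*0.342 = 1.3619 m
tau1 = m1*g*x_c1 + m2*g*x_c2
     = 10*9.81*0.5099 + 10*9.81*1.3619
     = 50.024 + 133.6003
     = 183.6243 Nm
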